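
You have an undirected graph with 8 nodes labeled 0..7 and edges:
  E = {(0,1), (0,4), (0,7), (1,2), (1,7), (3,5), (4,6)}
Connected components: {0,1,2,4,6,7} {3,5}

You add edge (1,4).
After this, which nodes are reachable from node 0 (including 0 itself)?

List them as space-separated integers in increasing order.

Before: nodes reachable from 0: {0,1,2,4,6,7}
Adding (1,4): both endpoints already in same component. Reachability from 0 unchanged.
After: nodes reachable from 0: {0,1,2,4,6,7}

Answer: 0 1 2 4 6 7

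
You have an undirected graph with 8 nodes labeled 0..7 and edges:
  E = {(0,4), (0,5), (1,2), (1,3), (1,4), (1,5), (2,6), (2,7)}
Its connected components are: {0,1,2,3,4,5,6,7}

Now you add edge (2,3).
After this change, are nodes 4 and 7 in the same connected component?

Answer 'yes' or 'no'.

Initial components: {0,1,2,3,4,5,6,7}
Adding edge (2,3): both already in same component {0,1,2,3,4,5,6,7}. No change.
New components: {0,1,2,3,4,5,6,7}
Are 4 and 7 in the same component? yes

Answer: yes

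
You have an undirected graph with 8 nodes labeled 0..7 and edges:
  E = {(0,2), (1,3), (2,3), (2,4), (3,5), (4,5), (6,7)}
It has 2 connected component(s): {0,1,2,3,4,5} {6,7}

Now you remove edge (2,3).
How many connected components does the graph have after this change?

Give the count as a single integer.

Answer: 2

Derivation:
Initial component count: 2
Remove (2,3): not a bridge. Count unchanged: 2.
  After removal, components: {0,1,2,3,4,5} {6,7}
New component count: 2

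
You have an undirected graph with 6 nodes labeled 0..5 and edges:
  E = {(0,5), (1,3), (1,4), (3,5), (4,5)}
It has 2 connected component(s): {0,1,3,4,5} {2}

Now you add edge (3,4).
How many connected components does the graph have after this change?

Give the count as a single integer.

Initial component count: 2
Add (3,4): endpoints already in same component. Count unchanged: 2.
New component count: 2

Answer: 2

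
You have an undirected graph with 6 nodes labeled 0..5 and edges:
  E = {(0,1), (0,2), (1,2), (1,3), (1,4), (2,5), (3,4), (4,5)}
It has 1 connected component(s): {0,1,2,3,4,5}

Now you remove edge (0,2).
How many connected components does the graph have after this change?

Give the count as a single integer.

Initial component count: 1
Remove (0,2): not a bridge. Count unchanged: 1.
  After removal, components: {0,1,2,3,4,5}
New component count: 1

Answer: 1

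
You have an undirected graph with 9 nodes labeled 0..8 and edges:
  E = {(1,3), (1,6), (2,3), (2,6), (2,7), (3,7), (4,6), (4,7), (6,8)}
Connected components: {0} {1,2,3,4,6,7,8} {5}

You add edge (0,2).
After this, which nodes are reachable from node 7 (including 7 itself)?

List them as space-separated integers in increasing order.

Before: nodes reachable from 7: {1,2,3,4,6,7,8}
Adding (0,2): merges 7's component with another. Reachability grows.
After: nodes reachable from 7: {0,1,2,3,4,6,7,8}

Answer: 0 1 2 3 4 6 7 8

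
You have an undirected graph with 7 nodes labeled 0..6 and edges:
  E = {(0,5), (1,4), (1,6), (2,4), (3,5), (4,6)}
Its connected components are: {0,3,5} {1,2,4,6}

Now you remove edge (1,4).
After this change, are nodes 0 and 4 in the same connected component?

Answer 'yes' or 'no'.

Initial components: {0,3,5} {1,2,4,6}
Removing edge (1,4): not a bridge — component count unchanged at 2.
New components: {0,3,5} {1,2,4,6}
Are 0 and 4 in the same component? no

Answer: no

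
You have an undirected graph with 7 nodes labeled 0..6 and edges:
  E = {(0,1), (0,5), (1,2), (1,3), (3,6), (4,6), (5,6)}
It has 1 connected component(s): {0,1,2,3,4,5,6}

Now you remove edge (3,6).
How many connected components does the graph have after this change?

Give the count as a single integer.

Answer: 1

Derivation:
Initial component count: 1
Remove (3,6): not a bridge. Count unchanged: 1.
  After removal, components: {0,1,2,3,4,5,6}
New component count: 1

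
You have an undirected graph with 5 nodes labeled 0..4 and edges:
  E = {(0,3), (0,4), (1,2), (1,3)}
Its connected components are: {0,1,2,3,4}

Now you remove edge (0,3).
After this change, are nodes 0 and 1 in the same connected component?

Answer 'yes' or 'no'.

Initial components: {0,1,2,3,4}
Removing edge (0,3): it was a bridge — component count 1 -> 2.
New components: {0,4} {1,2,3}
Are 0 and 1 in the same component? no

Answer: no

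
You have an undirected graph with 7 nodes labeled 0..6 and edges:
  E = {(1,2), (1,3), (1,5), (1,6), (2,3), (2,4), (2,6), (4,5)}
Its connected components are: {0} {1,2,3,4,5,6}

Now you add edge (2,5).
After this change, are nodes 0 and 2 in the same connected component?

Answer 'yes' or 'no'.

Answer: no

Derivation:
Initial components: {0} {1,2,3,4,5,6}
Adding edge (2,5): both already in same component {1,2,3,4,5,6}. No change.
New components: {0} {1,2,3,4,5,6}
Are 0 and 2 in the same component? no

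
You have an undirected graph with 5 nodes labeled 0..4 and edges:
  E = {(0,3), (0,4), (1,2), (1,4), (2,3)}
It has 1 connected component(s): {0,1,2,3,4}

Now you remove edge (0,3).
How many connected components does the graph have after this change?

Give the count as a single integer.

Initial component count: 1
Remove (0,3): not a bridge. Count unchanged: 1.
  After removal, components: {0,1,2,3,4}
New component count: 1

Answer: 1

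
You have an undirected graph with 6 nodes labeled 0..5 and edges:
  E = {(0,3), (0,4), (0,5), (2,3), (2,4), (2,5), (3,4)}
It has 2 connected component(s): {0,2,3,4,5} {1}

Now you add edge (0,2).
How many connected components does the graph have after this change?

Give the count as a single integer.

Initial component count: 2
Add (0,2): endpoints already in same component. Count unchanged: 2.
New component count: 2

Answer: 2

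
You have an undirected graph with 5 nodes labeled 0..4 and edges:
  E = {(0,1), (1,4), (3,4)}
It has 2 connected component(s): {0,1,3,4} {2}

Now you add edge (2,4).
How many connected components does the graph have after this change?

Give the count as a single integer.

Answer: 1

Derivation:
Initial component count: 2
Add (2,4): merges two components. Count decreases: 2 -> 1.
New component count: 1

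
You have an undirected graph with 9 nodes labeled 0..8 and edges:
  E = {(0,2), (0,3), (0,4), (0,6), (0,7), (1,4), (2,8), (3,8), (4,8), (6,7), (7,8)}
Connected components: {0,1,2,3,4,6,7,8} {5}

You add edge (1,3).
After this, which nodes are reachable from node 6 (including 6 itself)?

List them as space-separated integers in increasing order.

Answer: 0 1 2 3 4 6 7 8

Derivation:
Before: nodes reachable from 6: {0,1,2,3,4,6,7,8}
Adding (1,3): both endpoints already in same component. Reachability from 6 unchanged.
After: nodes reachable from 6: {0,1,2,3,4,6,7,8}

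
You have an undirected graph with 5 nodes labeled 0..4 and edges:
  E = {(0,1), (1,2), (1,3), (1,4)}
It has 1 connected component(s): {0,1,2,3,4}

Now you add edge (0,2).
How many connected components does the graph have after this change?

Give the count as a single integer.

Initial component count: 1
Add (0,2): endpoints already in same component. Count unchanged: 1.
New component count: 1

Answer: 1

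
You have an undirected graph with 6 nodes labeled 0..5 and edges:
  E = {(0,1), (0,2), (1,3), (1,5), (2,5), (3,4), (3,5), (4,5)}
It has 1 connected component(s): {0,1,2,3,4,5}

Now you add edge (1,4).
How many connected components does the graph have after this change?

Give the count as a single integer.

Initial component count: 1
Add (1,4): endpoints already in same component. Count unchanged: 1.
New component count: 1

Answer: 1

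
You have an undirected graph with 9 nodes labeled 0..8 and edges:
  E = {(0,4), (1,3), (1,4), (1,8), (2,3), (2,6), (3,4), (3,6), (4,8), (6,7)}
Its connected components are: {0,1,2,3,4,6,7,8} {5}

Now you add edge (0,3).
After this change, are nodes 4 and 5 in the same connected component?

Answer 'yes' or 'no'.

Initial components: {0,1,2,3,4,6,7,8} {5}
Adding edge (0,3): both already in same component {0,1,2,3,4,6,7,8}. No change.
New components: {0,1,2,3,4,6,7,8} {5}
Are 4 and 5 in the same component? no

Answer: no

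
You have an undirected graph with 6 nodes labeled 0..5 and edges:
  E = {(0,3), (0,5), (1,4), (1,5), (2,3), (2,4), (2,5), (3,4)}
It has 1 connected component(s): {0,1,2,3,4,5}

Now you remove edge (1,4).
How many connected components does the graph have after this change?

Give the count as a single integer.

Initial component count: 1
Remove (1,4): not a bridge. Count unchanged: 1.
  After removal, components: {0,1,2,3,4,5}
New component count: 1

Answer: 1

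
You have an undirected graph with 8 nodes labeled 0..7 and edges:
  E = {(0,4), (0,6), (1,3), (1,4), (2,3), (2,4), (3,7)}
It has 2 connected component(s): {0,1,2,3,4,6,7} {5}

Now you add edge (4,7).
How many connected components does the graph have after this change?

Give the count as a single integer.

Answer: 2

Derivation:
Initial component count: 2
Add (4,7): endpoints already in same component. Count unchanged: 2.
New component count: 2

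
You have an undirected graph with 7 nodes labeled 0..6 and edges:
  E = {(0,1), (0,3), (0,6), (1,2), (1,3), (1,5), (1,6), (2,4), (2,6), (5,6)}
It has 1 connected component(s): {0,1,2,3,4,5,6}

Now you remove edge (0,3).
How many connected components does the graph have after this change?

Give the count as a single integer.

Answer: 1

Derivation:
Initial component count: 1
Remove (0,3): not a bridge. Count unchanged: 1.
  After removal, components: {0,1,2,3,4,5,6}
New component count: 1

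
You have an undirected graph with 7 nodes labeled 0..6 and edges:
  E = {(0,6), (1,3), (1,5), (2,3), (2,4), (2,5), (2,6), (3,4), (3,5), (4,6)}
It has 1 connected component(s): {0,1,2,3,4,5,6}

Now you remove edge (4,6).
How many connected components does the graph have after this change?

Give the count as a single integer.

Initial component count: 1
Remove (4,6): not a bridge. Count unchanged: 1.
  After removal, components: {0,1,2,3,4,5,6}
New component count: 1

Answer: 1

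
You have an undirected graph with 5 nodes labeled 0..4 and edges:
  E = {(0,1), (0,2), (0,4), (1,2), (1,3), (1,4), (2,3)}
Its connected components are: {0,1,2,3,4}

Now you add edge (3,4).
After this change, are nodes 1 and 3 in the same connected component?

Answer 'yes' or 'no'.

Answer: yes

Derivation:
Initial components: {0,1,2,3,4}
Adding edge (3,4): both already in same component {0,1,2,3,4}. No change.
New components: {0,1,2,3,4}
Are 1 and 3 in the same component? yes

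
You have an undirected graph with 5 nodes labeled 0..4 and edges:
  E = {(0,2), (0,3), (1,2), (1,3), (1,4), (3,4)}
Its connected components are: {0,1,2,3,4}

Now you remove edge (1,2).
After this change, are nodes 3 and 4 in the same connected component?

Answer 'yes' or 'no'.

Initial components: {0,1,2,3,4}
Removing edge (1,2): not a bridge — component count unchanged at 1.
New components: {0,1,2,3,4}
Are 3 and 4 in the same component? yes

Answer: yes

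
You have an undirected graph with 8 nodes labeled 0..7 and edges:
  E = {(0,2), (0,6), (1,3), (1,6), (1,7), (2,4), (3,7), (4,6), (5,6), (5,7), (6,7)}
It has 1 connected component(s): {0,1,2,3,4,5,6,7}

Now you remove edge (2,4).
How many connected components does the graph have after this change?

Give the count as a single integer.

Answer: 1

Derivation:
Initial component count: 1
Remove (2,4): not a bridge. Count unchanged: 1.
  After removal, components: {0,1,2,3,4,5,6,7}
New component count: 1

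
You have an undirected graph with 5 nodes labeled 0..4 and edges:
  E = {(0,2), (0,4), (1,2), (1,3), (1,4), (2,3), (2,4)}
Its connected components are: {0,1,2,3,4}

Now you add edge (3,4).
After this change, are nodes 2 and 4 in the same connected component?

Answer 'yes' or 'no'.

Initial components: {0,1,2,3,4}
Adding edge (3,4): both already in same component {0,1,2,3,4}. No change.
New components: {0,1,2,3,4}
Are 2 and 4 in the same component? yes

Answer: yes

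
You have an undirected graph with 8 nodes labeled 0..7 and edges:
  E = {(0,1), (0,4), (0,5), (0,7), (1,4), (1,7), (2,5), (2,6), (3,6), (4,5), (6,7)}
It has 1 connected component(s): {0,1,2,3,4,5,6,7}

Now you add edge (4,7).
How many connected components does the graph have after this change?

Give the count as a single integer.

Initial component count: 1
Add (4,7): endpoints already in same component. Count unchanged: 1.
New component count: 1

Answer: 1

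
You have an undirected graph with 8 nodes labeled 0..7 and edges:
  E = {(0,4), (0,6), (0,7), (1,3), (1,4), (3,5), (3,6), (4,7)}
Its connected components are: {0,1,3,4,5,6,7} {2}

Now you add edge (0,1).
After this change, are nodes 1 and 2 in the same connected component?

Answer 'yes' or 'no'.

Initial components: {0,1,3,4,5,6,7} {2}
Adding edge (0,1): both already in same component {0,1,3,4,5,6,7}. No change.
New components: {0,1,3,4,5,6,7} {2}
Are 1 and 2 in the same component? no

Answer: no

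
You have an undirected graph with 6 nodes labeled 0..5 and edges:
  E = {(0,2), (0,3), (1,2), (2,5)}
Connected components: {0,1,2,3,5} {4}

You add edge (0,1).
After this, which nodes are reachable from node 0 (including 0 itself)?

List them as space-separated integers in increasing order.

Before: nodes reachable from 0: {0,1,2,3,5}
Adding (0,1): both endpoints already in same component. Reachability from 0 unchanged.
After: nodes reachable from 0: {0,1,2,3,5}

Answer: 0 1 2 3 5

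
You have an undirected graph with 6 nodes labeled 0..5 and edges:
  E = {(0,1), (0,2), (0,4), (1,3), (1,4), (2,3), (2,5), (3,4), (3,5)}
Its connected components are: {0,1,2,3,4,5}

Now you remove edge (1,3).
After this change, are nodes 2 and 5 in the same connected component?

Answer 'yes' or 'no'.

Answer: yes

Derivation:
Initial components: {0,1,2,3,4,5}
Removing edge (1,3): not a bridge — component count unchanged at 1.
New components: {0,1,2,3,4,5}
Are 2 and 5 in the same component? yes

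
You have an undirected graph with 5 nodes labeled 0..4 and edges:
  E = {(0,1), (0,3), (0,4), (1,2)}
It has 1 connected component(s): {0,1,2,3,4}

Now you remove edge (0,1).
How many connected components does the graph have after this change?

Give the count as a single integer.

Initial component count: 1
Remove (0,1): it was a bridge. Count increases: 1 -> 2.
  After removal, components: {0,3,4} {1,2}
New component count: 2

Answer: 2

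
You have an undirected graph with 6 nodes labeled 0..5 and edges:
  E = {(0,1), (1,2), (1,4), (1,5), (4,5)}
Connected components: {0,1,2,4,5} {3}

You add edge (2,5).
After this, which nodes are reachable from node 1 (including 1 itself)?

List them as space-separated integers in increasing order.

Answer: 0 1 2 4 5

Derivation:
Before: nodes reachable from 1: {0,1,2,4,5}
Adding (2,5): both endpoints already in same component. Reachability from 1 unchanged.
After: nodes reachable from 1: {0,1,2,4,5}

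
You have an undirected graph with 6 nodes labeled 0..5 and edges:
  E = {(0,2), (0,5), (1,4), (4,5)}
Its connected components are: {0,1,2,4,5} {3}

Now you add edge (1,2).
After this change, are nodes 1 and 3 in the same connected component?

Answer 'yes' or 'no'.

Answer: no

Derivation:
Initial components: {0,1,2,4,5} {3}
Adding edge (1,2): both already in same component {0,1,2,4,5}. No change.
New components: {0,1,2,4,5} {3}
Are 1 and 3 in the same component? no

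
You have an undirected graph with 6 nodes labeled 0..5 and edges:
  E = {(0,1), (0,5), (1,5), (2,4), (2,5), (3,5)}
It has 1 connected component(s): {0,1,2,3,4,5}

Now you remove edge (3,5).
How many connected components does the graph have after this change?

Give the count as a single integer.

Answer: 2

Derivation:
Initial component count: 1
Remove (3,5): it was a bridge. Count increases: 1 -> 2.
  After removal, components: {0,1,2,4,5} {3}
New component count: 2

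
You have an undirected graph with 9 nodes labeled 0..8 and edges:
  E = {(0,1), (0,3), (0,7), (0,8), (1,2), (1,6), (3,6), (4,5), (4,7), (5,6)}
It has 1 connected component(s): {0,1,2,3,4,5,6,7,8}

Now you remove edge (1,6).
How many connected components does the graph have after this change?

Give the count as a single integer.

Answer: 1

Derivation:
Initial component count: 1
Remove (1,6): not a bridge. Count unchanged: 1.
  After removal, components: {0,1,2,3,4,5,6,7,8}
New component count: 1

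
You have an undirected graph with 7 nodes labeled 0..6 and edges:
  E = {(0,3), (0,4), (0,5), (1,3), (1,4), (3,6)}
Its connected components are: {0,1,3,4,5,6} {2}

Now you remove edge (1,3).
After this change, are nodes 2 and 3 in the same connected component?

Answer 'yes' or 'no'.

Answer: no

Derivation:
Initial components: {0,1,3,4,5,6} {2}
Removing edge (1,3): not a bridge — component count unchanged at 2.
New components: {0,1,3,4,5,6} {2}
Are 2 and 3 in the same component? no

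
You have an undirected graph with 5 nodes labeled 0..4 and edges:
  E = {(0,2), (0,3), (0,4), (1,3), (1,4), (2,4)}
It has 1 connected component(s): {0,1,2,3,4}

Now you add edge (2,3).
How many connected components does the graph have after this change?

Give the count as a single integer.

Answer: 1

Derivation:
Initial component count: 1
Add (2,3): endpoints already in same component. Count unchanged: 1.
New component count: 1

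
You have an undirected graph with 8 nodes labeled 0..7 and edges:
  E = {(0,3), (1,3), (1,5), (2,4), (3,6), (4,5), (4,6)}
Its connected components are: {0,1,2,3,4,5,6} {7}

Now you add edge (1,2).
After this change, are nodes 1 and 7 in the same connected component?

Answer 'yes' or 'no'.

Answer: no

Derivation:
Initial components: {0,1,2,3,4,5,6} {7}
Adding edge (1,2): both already in same component {0,1,2,3,4,5,6}. No change.
New components: {0,1,2,3,4,5,6} {7}
Are 1 and 7 in the same component? no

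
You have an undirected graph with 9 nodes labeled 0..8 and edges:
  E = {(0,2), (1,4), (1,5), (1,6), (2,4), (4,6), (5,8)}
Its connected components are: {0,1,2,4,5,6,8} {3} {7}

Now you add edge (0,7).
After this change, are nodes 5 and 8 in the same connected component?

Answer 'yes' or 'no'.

Initial components: {0,1,2,4,5,6,8} {3} {7}
Adding edge (0,7): merges {0,1,2,4,5,6,8} and {7}.
New components: {0,1,2,4,5,6,7,8} {3}
Are 5 and 8 in the same component? yes

Answer: yes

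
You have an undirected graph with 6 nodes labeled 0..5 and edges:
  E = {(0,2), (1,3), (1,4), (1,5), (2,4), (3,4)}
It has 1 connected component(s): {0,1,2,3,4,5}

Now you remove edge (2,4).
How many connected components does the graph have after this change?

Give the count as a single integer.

Initial component count: 1
Remove (2,4): it was a bridge. Count increases: 1 -> 2.
  After removal, components: {0,2} {1,3,4,5}
New component count: 2

Answer: 2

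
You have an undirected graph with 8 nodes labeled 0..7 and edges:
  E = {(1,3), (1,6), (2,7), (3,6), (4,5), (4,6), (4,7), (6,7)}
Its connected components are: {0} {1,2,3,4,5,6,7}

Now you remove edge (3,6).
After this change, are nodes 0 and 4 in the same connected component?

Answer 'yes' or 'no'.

Answer: no

Derivation:
Initial components: {0} {1,2,3,4,5,6,7}
Removing edge (3,6): not a bridge — component count unchanged at 2.
New components: {0} {1,2,3,4,5,6,7}
Are 0 and 4 in the same component? no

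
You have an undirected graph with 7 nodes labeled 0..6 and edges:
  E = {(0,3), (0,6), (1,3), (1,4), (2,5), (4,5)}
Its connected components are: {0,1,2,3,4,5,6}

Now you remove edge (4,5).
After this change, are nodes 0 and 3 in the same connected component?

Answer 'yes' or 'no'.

Answer: yes

Derivation:
Initial components: {0,1,2,3,4,5,6}
Removing edge (4,5): it was a bridge — component count 1 -> 2.
New components: {0,1,3,4,6} {2,5}
Are 0 and 3 in the same component? yes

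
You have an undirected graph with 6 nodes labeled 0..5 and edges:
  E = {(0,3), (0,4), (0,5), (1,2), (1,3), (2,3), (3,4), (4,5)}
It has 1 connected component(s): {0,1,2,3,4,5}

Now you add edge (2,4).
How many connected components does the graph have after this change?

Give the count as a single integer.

Answer: 1

Derivation:
Initial component count: 1
Add (2,4): endpoints already in same component. Count unchanged: 1.
New component count: 1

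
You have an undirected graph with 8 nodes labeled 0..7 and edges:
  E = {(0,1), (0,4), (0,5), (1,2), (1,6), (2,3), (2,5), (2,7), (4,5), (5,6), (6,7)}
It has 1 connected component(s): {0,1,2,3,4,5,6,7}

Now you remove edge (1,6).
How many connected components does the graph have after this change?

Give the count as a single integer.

Answer: 1

Derivation:
Initial component count: 1
Remove (1,6): not a bridge. Count unchanged: 1.
  After removal, components: {0,1,2,3,4,5,6,7}
New component count: 1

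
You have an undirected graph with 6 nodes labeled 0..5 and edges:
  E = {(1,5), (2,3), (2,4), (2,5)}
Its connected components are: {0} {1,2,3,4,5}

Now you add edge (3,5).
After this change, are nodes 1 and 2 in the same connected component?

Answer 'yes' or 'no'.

Answer: yes

Derivation:
Initial components: {0} {1,2,3,4,5}
Adding edge (3,5): both already in same component {1,2,3,4,5}. No change.
New components: {0} {1,2,3,4,5}
Are 1 and 2 in the same component? yes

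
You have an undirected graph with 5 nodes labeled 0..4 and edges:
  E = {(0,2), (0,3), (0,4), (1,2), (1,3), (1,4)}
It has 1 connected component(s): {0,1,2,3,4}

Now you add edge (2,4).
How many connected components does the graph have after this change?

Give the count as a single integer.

Answer: 1

Derivation:
Initial component count: 1
Add (2,4): endpoints already in same component. Count unchanged: 1.
New component count: 1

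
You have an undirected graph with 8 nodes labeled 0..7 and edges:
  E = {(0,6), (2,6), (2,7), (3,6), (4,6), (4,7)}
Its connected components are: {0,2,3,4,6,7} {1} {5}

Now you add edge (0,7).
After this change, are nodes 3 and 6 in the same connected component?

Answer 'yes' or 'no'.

Answer: yes

Derivation:
Initial components: {0,2,3,4,6,7} {1} {5}
Adding edge (0,7): both already in same component {0,2,3,4,6,7}. No change.
New components: {0,2,3,4,6,7} {1} {5}
Are 3 and 6 in the same component? yes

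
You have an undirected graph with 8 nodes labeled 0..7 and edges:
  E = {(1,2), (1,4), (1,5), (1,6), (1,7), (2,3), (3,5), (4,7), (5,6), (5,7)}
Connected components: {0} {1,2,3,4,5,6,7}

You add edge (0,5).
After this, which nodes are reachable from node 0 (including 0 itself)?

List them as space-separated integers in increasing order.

Before: nodes reachable from 0: {0}
Adding (0,5): merges 0's component with another. Reachability grows.
After: nodes reachable from 0: {0,1,2,3,4,5,6,7}

Answer: 0 1 2 3 4 5 6 7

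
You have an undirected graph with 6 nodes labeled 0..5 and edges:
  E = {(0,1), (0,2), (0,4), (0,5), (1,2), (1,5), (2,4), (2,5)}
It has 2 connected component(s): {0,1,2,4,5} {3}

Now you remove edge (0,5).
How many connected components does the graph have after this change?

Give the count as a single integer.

Answer: 2

Derivation:
Initial component count: 2
Remove (0,5): not a bridge. Count unchanged: 2.
  After removal, components: {0,1,2,4,5} {3}
New component count: 2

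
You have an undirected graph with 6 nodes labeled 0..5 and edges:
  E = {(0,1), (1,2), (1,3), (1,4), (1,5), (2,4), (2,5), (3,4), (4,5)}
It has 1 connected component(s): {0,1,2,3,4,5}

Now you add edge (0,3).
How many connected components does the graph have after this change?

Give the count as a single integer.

Initial component count: 1
Add (0,3): endpoints already in same component. Count unchanged: 1.
New component count: 1

Answer: 1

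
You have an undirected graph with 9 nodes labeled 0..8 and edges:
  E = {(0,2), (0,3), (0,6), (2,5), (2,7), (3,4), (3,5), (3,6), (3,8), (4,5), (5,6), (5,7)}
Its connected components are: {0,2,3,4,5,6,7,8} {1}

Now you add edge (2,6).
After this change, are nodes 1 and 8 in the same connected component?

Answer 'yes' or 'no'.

Initial components: {0,2,3,4,5,6,7,8} {1}
Adding edge (2,6): both already in same component {0,2,3,4,5,6,7,8}. No change.
New components: {0,2,3,4,5,6,7,8} {1}
Are 1 and 8 in the same component? no

Answer: no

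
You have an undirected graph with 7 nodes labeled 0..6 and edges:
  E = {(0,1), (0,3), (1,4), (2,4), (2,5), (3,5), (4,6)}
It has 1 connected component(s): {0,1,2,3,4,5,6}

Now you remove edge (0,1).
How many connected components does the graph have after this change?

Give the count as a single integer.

Initial component count: 1
Remove (0,1): not a bridge. Count unchanged: 1.
  After removal, components: {0,1,2,3,4,5,6}
New component count: 1

Answer: 1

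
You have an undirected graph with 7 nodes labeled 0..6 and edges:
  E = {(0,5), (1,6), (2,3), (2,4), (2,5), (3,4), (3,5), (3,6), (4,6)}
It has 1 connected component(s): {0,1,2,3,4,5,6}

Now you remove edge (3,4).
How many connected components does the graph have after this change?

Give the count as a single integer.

Answer: 1

Derivation:
Initial component count: 1
Remove (3,4): not a bridge. Count unchanged: 1.
  After removal, components: {0,1,2,3,4,5,6}
New component count: 1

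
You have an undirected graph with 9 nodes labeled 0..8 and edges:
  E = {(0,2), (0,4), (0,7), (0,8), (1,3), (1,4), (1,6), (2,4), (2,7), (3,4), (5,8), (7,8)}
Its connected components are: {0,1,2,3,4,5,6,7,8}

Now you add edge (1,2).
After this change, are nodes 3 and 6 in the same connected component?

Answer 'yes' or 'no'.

Initial components: {0,1,2,3,4,5,6,7,8}
Adding edge (1,2): both already in same component {0,1,2,3,4,5,6,7,8}. No change.
New components: {0,1,2,3,4,5,6,7,8}
Are 3 and 6 in the same component? yes

Answer: yes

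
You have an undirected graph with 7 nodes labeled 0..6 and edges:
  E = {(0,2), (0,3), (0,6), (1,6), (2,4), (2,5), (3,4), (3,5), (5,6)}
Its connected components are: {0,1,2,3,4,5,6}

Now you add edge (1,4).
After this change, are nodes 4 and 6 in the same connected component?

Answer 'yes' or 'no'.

Initial components: {0,1,2,3,4,5,6}
Adding edge (1,4): both already in same component {0,1,2,3,4,5,6}. No change.
New components: {0,1,2,3,4,5,6}
Are 4 and 6 in the same component? yes

Answer: yes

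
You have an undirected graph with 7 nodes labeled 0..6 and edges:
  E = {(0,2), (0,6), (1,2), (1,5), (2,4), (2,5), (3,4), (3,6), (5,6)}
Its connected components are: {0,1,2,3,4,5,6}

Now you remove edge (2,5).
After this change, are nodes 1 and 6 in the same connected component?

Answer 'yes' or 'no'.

Initial components: {0,1,2,3,4,5,6}
Removing edge (2,5): not a bridge — component count unchanged at 1.
New components: {0,1,2,3,4,5,6}
Are 1 and 6 in the same component? yes

Answer: yes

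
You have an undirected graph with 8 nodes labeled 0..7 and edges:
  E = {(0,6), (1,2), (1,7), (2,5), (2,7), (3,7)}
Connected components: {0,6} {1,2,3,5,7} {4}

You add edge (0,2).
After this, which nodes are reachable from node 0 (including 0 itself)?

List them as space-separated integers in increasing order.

Before: nodes reachable from 0: {0,6}
Adding (0,2): merges 0's component with another. Reachability grows.
After: nodes reachable from 0: {0,1,2,3,5,6,7}

Answer: 0 1 2 3 5 6 7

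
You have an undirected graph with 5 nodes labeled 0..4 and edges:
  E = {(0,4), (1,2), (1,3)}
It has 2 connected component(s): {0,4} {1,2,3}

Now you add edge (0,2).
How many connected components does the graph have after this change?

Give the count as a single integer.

Answer: 1

Derivation:
Initial component count: 2
Add (0,2): merges two components. Count decreases: 2 -> 1.
New component count: 1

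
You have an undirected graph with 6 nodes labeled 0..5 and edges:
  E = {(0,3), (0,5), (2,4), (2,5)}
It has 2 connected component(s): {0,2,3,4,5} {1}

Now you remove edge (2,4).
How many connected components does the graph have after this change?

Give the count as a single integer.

Initial component count: 2
Remove (2,4): it was a bridge. Count increases: 2 -> 3.
  After removal, components: {0,2,3,5} {1} {4}
New component count: 3

Answer: 3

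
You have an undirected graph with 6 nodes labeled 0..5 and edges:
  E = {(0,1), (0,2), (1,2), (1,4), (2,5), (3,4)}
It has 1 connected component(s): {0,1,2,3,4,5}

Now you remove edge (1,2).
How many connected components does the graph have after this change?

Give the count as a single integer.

Initial component count: 1
Remove (1,2): not a bridge. Count unchanged: 1.
  After removal, components: {0,1,2,3,4,5}
New component count: 1

Answer: 1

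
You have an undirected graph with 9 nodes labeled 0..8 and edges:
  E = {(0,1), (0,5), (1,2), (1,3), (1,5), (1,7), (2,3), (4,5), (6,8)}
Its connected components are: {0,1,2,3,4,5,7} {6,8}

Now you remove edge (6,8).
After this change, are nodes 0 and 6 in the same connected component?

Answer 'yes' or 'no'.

Initial components: {0,1,2,3,4,5,7} {6,8}
Removing edge (6,8): it was a bridge — component count 2 -> 3.
New components: {0,1,2,3,4,5,7} {6} {8}
Are 0 and 6 in the same component? no

Answer: no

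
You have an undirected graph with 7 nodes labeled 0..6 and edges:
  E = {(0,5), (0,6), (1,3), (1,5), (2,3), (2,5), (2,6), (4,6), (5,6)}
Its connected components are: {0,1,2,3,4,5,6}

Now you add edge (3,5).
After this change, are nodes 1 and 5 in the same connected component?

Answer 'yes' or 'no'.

Initial components: {0,1,2,3,4,5,6}
Adding edge (3,5): both already in same component {0,1,2,3,4,5,6}. No change.
New components: {0,1,2,3,4,5,6}
Are 1 and 5 in the same component? yes

Answer: yes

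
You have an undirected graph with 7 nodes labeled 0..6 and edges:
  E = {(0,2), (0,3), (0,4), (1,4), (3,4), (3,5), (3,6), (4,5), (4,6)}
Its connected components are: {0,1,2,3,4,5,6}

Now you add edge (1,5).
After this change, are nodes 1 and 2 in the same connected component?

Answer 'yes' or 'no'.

Initial components: {0,1,2,3,4,5,6}
Adding edge (1,5): both already in same component {0,1,2,3,4,5,6}. No change.
New components: {0,1,2,3,4,5,6}
Are 1 and 2 in the same component? yes

Answer: yes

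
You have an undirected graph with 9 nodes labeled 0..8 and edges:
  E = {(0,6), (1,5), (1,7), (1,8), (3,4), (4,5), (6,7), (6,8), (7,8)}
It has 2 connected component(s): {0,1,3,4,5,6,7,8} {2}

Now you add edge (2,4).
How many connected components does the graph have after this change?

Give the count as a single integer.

Initial component count: 2
Add (2,4): merges two components. Count decreases: 2 -> 1.
New component count: 1

Answer: 1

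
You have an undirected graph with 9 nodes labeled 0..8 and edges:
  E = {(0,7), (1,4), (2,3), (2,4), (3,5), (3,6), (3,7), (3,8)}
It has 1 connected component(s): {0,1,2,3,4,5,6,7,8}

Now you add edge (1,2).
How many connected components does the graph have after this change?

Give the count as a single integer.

Answer: 1

Derivation:
Initial component count: 1
Add (1,2): endpoints already in same component. Count unchanged: 1.
New component count: 1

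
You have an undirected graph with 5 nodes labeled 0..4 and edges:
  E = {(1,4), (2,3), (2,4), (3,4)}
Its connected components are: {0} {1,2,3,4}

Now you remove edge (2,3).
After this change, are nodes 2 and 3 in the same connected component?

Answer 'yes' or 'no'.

Answer: yes

Derivation:
Initial components: {0} {1,2,3,4}
Removing edge (2,3): not a bridge — component count unchanged at 2.
New components: {0} {1,2,3,4}
Are 2 and 3 in the same component? yes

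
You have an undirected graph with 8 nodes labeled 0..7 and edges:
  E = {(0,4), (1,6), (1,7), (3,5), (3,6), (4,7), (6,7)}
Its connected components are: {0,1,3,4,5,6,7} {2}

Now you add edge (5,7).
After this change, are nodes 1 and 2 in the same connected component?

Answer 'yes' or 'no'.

Initial components: {0,1,3,4,5,6,7} {2}
Adding edge (5,7): both already in same component {0,1,3,4,5,6,7}. No change.
New components: {0,1,3,4,5,6,7} {2}
Are 1 and 2 in the same component? no

Answer: no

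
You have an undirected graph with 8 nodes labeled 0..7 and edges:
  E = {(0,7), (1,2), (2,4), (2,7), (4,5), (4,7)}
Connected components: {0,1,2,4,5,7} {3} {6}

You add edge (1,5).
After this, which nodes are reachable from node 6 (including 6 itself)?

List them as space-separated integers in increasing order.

Before: nodes reachable from 6: {6}
Adding (1,5): both endpoints already in same component. Reachability from 6 unchanged.
After: nodes reachable from 6: {6}

Answer: 6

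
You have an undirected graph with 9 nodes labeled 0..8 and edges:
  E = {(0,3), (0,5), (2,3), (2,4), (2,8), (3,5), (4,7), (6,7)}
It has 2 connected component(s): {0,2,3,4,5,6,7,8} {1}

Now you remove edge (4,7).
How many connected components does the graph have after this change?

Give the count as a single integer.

Initial component count: 2
Remove (4,7): it was a bridge. Count increases: 2 -> 3.
  After removal, components: {0,2,3,4,5,8} {1} {6,7}
New component count: 3

Answer: 3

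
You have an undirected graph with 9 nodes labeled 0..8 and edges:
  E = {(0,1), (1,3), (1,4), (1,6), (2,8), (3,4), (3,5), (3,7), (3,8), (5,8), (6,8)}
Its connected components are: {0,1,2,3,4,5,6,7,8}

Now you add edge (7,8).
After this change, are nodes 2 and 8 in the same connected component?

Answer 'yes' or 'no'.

Initial components: {0,1,2,3,4,5,6,7,8}
Adding edge (7,8): both already in same component {0,1,2,3,4,5,6,7,8}. No change.
New components: {0,1,2,3,4,5,6,7,8}
Are 2 and 8 in the same component? yes

Answer: yes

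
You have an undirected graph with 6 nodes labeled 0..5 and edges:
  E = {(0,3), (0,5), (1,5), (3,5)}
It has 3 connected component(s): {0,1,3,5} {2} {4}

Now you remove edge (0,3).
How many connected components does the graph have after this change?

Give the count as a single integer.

Answer: 3

Derivation:
Initial component count: 3
Remove (0,3): not a bridge. Count unchanged: 3.
  After removal, components: {0,1,3,5} {2} {4}
New component count: 3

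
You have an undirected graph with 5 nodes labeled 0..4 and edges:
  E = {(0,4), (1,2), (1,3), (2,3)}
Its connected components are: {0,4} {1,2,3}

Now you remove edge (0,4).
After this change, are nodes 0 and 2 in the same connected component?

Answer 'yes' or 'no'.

Answer: no

Derivation:
Initial components: {0,4} {1,2,3}
Removing edge (0,4): it was a bridge — component count 2 -> 3.
New components: {0} {1,2,3} {4}
Are 0 and 2 in the same component? no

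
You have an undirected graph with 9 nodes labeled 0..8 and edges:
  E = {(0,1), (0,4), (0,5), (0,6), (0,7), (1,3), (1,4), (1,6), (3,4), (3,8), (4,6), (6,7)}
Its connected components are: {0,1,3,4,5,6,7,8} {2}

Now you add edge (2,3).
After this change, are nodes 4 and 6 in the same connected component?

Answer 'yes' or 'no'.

Initial components: {0,1,3,4,5,6,7,8} {2}
Adding edge (2,3): merges {2} and {0,1,3,4,5,6,7,8}.
New components: {0,1,2,3,4,5,6,7,8}
Are 4 and 6 in the same component? yes

Answer: yes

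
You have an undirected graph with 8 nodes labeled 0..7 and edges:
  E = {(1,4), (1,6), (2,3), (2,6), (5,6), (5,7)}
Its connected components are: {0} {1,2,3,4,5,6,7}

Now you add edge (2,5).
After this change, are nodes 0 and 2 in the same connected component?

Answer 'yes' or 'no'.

Answer: no

Derivation:
Initial components: {0} {1,2,3,4,5,6,7}
Adding edge (2,5): both already in same component {1,2,3,4,5,6,7}. No change.
New components: {0} {1,2,3,4,5,6,7}
Are 0 and 2 in the same component? no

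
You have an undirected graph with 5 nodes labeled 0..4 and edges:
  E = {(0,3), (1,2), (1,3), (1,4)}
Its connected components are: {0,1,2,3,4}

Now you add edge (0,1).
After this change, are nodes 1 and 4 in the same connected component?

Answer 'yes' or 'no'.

Answer: yes

Derivation:
Initial components: {0,1,2,3,4}
Adding edge (0,1): both already in same component {0,1,2,3,4}. No change.
New components: {0,1,2,3,4}
Are 1 and 4 in the same component? yes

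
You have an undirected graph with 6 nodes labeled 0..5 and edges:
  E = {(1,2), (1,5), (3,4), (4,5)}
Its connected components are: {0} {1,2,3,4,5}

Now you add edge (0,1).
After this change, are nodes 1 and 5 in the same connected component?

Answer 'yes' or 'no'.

Answer: yes

Derivation:
Initial components: {0} {1,2,3,4,5}
Adding edge (0,1): merges {0} and {1,2,3,4,5}.
New components: {0,1,2,3,4,5}
Are 1 and 5 in the same component? yes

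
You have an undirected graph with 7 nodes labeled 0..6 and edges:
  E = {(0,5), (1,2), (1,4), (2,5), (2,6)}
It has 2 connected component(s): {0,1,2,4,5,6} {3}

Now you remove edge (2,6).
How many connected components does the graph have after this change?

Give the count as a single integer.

Initial component count: 2
Remove (2,6): it was a bridge. Count increases: 2 -> 3.
  After removal, components: {0,1,2,4,5} {3} {6}
New component count: 3

Answer: 3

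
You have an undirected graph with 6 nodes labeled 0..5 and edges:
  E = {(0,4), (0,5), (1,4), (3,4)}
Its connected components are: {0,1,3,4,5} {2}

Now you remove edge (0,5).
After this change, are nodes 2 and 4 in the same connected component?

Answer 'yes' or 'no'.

Answer: no

Derivation:
Initial components: {0,1,3,4,5} {2}
Removing edge (0,5): it was a bridge — component count 2 -> 3.
New components: {0,1,3,4} {2} {5}
Are 2 and 4 in the same component? no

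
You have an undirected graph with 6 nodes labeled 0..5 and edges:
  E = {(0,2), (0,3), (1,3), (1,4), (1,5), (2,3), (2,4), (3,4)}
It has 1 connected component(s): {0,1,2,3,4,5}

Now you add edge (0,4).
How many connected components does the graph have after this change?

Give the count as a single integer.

Initial component count: 1
Add (0,4): endpoints already in same component. Count unchanged: 1.
New component count: 1

Answer: 1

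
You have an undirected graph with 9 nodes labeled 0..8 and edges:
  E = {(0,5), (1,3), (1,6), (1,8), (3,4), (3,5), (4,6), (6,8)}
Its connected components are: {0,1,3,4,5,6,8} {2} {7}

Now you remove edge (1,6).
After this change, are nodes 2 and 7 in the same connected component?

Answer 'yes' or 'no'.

Answer: no

Derivation:
Initial components: {0,1,3,4,5,6,8} {2} {7}
Removing edge (1,6): not a bridge — component count unchanged at 3.
New components: {0,1,3,4,5,6,8} {2} {7}
Are 2 and 7 in the same component? no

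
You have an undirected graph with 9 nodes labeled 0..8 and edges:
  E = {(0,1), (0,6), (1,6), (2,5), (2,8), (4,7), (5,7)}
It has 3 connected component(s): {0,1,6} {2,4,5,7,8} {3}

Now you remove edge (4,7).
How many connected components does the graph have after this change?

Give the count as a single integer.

Initial component count: 3
Remove (4,7): it was a bridge. Count increases: 3 -> 4.
  After removal, components: {0,1,6} {2,5,7,8} {3} {4}
New component count: 4

Answer: 4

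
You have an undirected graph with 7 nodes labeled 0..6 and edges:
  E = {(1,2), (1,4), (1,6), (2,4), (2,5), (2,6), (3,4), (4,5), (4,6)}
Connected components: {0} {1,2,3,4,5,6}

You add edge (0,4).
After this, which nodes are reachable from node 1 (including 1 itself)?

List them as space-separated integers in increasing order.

Before: nodes reachable from 1: {1,2,3,4,5,6}
Adding (0,4): merges 1's component with another. Reachability grows.
After: nodes reachable from 1: {0,1,2,3,4,5,6}

Answer: 0 1 2 3 4 5 6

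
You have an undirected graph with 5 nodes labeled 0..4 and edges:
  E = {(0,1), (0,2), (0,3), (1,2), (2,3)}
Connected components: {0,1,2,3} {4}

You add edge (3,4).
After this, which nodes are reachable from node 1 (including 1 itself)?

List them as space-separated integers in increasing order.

Answer: 0 1 2 3 4

Derivation:
Before: nodes reachable from 1: {0,1,2,3}
Adding (3,4): merges 1's component with another. Reachability grows.
After: nodes reachable from 1: {0,1,2,3,4}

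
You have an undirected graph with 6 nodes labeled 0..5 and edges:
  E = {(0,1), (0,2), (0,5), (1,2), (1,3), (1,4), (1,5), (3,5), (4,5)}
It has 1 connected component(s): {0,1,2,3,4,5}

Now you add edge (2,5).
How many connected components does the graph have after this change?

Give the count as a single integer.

Initial component count: 1
Add (2,5): endpoints already in same component. Count unchanged: 1.
New component count: 1

Answer: 1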